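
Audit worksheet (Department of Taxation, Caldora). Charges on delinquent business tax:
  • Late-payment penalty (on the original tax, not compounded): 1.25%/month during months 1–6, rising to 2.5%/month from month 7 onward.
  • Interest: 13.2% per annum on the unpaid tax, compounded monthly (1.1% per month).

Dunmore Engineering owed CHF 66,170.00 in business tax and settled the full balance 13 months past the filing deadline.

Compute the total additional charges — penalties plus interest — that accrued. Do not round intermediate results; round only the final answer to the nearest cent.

Penalty, months 1–6: 6 × 1.25% × CHF 66,170.00 = CHF 4,962.75
Penalty, months 7–13: 7 × 2.5% × CHF 66,170.00 = CHF 11,579.75
Interest: CHF 66,170.00 × ((1 + 0.011)^13 − 1) = CHF 66,170.00 × 0.1528293… = CHF 10,112.7177…
Penalties + interest = CHF 16,542.5000 + CHF 10,112.7177… = CHF 26,655.22

CHF 26,655.22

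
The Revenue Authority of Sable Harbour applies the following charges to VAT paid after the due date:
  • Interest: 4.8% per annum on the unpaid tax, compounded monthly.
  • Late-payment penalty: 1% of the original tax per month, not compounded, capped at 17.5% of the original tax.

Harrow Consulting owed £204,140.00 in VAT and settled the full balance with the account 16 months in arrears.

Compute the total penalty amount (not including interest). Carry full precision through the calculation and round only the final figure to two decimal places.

Penalty: 16 × 1% × £204,140.00 = £32,662.40 (below the 17.5% cap of £35,724.50)

£32,662.40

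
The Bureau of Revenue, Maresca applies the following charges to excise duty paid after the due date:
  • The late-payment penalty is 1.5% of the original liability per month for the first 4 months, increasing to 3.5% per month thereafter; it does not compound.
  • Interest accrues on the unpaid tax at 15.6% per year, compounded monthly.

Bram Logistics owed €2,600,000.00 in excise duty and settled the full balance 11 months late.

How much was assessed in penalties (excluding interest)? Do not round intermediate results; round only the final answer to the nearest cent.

€793,000.00

Penalty, months 1–4: 4 × 1.5% × €2,600,000.00 = €156,000.00
Penalty, months 5–11: 7 × 3.5% × €2,600,000.00 = €637,000.00
Total penalty = €156,000.00 + €637,000.00 = €793,000.00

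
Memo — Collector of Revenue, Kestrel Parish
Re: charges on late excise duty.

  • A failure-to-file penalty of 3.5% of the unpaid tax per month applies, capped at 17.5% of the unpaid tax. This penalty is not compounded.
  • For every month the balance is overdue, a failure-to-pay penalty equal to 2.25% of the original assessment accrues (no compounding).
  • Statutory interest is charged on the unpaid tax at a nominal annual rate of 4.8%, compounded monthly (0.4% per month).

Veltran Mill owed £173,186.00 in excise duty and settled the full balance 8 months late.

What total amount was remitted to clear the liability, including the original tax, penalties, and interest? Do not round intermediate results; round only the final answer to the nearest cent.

£240,287.19

Failure-to-file: 8 × 3.5% × £173,186.00 = £48,492.08, capped at 17.5% × £173,186.00 = £30,307.55
Failure-to-pay penalty = 2.25% × £173,186.00 × 8 mo = £31,173.48
Interest: £173,186.00 × ((1 + 0.004)^8 − 1) = £173,186.00 × 0.0324516… = £5,620.1631…
Total = £173,186.00 + £61,481.0300 + £5,620.1631… = £240,287.19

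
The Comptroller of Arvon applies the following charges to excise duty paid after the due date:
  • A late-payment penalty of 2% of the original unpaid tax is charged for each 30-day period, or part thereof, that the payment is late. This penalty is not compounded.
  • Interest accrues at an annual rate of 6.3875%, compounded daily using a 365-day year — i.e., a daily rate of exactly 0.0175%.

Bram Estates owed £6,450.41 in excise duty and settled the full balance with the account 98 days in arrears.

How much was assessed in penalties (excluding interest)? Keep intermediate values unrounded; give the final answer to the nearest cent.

Penalty periods: ⌈98/30⌉ = 4; penalty = 4 × 2% × £6,450.41 = £516.03…

£516.03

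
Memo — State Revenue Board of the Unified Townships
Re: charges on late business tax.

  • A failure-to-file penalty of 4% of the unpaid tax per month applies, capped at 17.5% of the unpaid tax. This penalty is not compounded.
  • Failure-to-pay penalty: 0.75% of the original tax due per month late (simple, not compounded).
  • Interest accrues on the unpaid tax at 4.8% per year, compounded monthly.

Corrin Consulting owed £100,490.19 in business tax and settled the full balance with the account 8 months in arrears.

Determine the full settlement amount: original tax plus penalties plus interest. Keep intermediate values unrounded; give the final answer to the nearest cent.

£127,366.45

Failure-to-file: 8 × 4% × £100,490.19 = £32,156.86…, capped at 17.5% × £100,490.19 = £17,585.78…
Failure-to-pay penalty = 0.75% × £100,490.19 × 8 mo = £6,029.41…
Interest (4.8%/yr ÷ 12 = 0.4%/month): £100,490.19 × ((1 + 0.004)^8 − 1) = £3,261.0676…
Total = £100,490.19 + £23,615.1947… + £3,261.0676… = £127,366.45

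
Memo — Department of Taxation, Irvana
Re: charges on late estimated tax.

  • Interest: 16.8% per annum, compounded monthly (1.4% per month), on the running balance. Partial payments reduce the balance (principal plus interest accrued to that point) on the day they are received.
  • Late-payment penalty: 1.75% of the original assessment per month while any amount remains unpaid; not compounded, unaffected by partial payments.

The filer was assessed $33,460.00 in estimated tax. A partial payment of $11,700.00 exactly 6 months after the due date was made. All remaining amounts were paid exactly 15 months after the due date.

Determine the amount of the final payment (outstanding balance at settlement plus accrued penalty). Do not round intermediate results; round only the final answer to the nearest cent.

$36,742.53

Balance at month 6: $33,460.0000 × (1 + 0.014)^6 = $36,370.8681…
After $11,700.00 payment: $36,370.8681… − $11,700.00 = $24,670.8681…
Balance at month 15: $24,670.8681… × (1 + 0.014)^9 = $27,959.2827…
Penalty: 15 × 1.75% × $33,460.00 = $8,783.25
Final settlement = outstanding balance + penalty = $27,959.2827… + $8,783.25 = $36,742.53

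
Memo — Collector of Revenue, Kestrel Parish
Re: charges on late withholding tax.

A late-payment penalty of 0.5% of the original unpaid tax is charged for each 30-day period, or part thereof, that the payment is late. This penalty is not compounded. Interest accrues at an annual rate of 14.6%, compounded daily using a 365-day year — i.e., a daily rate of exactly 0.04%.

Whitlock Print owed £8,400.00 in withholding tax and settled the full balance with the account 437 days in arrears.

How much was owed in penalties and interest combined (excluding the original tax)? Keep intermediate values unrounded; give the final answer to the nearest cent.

Penalty periods: ⌈437/30⌉ = 15; penalty = 15 × 0.5% × £8,400.00 = £630.00
Interest: £8,400.00 × ((1 + 0.0004)^437 − 1) = £8,400.00 × 0.19096637… = £1,604.1175…
Penalties + interest = £630.0000 + £1,604.1175… = £2,234.12

£2,234.12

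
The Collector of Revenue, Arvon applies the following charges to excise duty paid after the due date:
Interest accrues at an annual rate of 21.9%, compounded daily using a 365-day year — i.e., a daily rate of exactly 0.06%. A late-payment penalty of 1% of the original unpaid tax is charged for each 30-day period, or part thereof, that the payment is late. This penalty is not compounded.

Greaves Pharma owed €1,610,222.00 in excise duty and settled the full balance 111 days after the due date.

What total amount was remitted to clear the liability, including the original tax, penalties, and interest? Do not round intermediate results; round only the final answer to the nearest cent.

€1,785,489.03

Penalty periods: ⌈111/30⌉ = 4; penalty = 4 × 1% × €1,610,222.00 = €64,408.88
Interest: €1,610,222.00 × ((1 + 0.0006)^111 − 1) = €1,610,222.00 × 0.06884650… = €110,858.1462…
Total = €1,610,222.00 + €64,408.8800 + €110,858.1462… = €1,785,489.03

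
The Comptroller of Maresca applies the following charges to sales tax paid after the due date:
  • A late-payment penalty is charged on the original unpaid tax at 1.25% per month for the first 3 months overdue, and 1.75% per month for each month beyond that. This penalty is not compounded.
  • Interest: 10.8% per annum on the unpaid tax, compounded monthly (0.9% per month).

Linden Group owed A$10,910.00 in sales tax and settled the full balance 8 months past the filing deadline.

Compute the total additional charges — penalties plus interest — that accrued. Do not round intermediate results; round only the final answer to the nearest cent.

A$2,174.46

Penalty, months 1–3: 3 × 1.25% × A$10,910.00 = A$409.13…
Penalty, months 4–8: 5 × 1.75% × A$10,910.00 = A$954.63…
Interest: A$10,910.00 × ((1 + 0.009)^8 − 1) = A$10,910.00 × 0.0743093… = A$810.7143…
Penalties + interest = A$1,363.7500 + A$810.7143… = A$2,174.46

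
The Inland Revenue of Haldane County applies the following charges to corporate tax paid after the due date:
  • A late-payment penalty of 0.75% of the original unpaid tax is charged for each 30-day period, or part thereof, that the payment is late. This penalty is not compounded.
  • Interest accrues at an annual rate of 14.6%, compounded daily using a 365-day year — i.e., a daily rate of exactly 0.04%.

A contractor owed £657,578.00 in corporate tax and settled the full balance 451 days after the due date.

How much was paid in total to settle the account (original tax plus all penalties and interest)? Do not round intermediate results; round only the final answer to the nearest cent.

£866,459.72

Penalty periods: ⌈451/30⌉ = 16; penalty = 16 × 0.75% × £657,578.00 = £78,909.36
Interest: £657,578.00 × ((1 + 0.0004)^451 − 1) = £657,578.00 × 0.19765315… = £129,972.3600…
Total = £657,578.00 + £78,909.3600 + £129,972.3600… = £866,459.72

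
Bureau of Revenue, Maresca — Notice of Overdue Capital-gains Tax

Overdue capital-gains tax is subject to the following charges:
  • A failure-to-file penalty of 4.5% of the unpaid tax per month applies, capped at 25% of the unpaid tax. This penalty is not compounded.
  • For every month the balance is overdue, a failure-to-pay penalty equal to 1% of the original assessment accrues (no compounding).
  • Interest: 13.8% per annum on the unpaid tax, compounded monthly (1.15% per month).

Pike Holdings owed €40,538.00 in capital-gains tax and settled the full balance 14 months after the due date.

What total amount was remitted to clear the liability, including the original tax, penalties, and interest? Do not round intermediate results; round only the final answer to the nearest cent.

€63,385.47

Failure-to-file: 14 × 4.5% × €40,538.00 = €25,538.94, capped at 25% × €40,538.00 = €10,134.50
Failure-to-pay penalty = 1% × €40,538.00 × 14 mo = €5,675.32
Interest: €40,538.00 × ((1 + 0.0115)^14 − 1) = €40,538.00 × 0.1736063… = €7,037.6508…
Total = €40,538.00 + €15,809.8200 + €7,037.6508… = €63,385.47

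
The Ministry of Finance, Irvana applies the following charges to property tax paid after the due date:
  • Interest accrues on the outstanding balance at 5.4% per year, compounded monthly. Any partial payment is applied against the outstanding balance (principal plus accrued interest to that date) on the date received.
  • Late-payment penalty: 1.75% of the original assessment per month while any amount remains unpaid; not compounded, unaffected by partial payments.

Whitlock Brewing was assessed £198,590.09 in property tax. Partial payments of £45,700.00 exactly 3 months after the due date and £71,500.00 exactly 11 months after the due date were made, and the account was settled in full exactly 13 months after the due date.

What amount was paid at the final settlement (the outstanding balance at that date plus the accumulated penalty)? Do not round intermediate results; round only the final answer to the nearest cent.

Monthly rate = 5.4% ÷ 12 = 0.45%
Balance at month 3: £198,590.0900 × (1 + 0.0045)^3 = £201,283.1387…
After £45,700.00 payment: £201,283.1387… − £45,700.00 = £155,583.1387…
Balance at month 11: £155,583.1387… × (1 + 0.0045)^8 = £161,273.1457…
After £71,500.00 payment: £161,273.1457… − £71,500.00 = £89,773.1457…
Balance at month 13: £89,773.1457… × (1 + 0.0045)^2 = £90,582.9219…
Penalty: 13 × 1.75% × £198,590.09 = £45,179.25…
Final settlement = outstanding balance + penalty = £90,582.9219… + £45,179.25… = £135,762.17

£135,762.17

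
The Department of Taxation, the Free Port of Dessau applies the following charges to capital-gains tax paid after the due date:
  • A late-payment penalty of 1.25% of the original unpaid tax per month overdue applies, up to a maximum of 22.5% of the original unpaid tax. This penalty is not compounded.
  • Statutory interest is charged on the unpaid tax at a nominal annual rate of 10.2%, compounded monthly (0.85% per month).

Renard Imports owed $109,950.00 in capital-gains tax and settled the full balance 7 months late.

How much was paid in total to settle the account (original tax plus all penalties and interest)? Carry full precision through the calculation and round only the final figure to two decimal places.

Penalty: 7 × 1.25% × $109,950.00 = $9,620.63… (below the 22.5% cap of $24,738.75)
Interest: $109,950.00 × ((1 + 0.0085)^7 − 1) = $109,950.00 × 0.0610389… = $6,711.2301…
Total = $109,950.00 + $9,620.6250 + $6,711.2301… = $126,281.86

$126,281.86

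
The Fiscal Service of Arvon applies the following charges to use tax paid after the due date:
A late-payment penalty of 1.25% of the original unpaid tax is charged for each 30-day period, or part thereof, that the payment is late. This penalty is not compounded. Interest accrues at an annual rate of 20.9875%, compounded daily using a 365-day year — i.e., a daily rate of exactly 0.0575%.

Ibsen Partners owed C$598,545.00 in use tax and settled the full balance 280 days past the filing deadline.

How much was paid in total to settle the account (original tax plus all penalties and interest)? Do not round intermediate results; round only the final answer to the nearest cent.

Penalty periods: ⌈280/30⌉ = 10; penalty = 10 × 1.25% × C$598,545.00 = C$74,818.13…
Interest: C$598,545.00 × ((1 + 0.000575)^280 − 1) = C$598,545.00 × 0.17463062… = C$104,524.2831…
Total = C$598,545.00 + C$74,818.1250 + C$104,524.2831… = C$777,887.41

C$777,887.41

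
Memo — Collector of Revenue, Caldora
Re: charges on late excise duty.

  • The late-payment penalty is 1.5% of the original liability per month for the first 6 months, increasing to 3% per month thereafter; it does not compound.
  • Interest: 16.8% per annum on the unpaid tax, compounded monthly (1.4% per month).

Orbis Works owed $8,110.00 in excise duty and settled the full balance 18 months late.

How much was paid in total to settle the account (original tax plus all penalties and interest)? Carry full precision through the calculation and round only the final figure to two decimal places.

Penalty, months 1–6: 6 × 1.5% × $8,110.00 = $729.90
Penalty, months 7–18: 12 × 3% × $8,110.00 = $2,919.60
Interest: $8,110.00 × ((1 + 0.014)^18 − 1) = $8,110.00 × 0.2843494… = $2,306.0737…
Total = $8,110.00 + $3,649.5000 + $2,306.0737… = $14,065.57

$14,065.57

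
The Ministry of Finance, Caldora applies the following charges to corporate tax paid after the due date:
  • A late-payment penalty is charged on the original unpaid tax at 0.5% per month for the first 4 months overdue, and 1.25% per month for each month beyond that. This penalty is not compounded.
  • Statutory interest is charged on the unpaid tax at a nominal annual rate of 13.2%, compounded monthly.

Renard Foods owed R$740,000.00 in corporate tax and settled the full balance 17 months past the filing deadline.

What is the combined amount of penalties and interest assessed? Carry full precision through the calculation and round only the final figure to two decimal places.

Penalty, months 1–4: 4 × 0.5% × R$740,000.00 = R$14,800.00
Penalty, months 5–17: 13 × 1.25% × R$740,000.00 = R$120,250.00
Interest (13.2%/yr ÷ 12 = 1.1%/month): R$740,000.00 × ((1 + 0.011)^17 − 1) = R$151,253.7389…
Penalties + interest = R$135,050.0000 + R$151,253.7389… = R$286,303.74

R$286,303.74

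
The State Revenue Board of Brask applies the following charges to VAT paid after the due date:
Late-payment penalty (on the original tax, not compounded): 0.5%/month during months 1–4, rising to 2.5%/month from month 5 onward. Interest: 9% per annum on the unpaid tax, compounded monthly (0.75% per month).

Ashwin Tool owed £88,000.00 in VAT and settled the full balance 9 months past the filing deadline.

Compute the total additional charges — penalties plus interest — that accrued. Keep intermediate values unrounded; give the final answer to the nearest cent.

£18,881.35

Penalty, months 1–4: 4 × 0.5% × £88,000.00 = £1,760.00
Penalty, months 5–9: 5 × 2.5% × £88,000.00 = £11,000.00
Interest: £88,000.00 × ((1 + 0.0075)^9 − 1) = £88,000.00 × 0.0695608… = £6,121.3538…
Penalties + interest = £12,760.0000 + £6,121.3538… = £18,881.35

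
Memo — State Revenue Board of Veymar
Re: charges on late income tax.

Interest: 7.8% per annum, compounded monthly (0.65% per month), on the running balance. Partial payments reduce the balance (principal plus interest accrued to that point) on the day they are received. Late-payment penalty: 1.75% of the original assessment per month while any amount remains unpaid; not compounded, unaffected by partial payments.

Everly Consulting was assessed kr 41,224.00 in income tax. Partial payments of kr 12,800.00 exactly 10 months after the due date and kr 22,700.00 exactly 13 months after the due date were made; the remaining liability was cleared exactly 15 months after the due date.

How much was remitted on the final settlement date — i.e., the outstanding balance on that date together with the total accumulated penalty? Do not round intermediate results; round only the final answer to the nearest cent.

kr 20,035.27

Balance at month 10: kr 41,224.0000 × (1 + 0.0065)^10 = kr 43,983.3112…
After kr 12,800.00 payment: kr 43,983.3112… − kr 12,800.00 = kr 31,183.3112…
Balance at month 13: kr 31,183.3112… × (1 + 0.0065)^3 = kr 31,795.3469…
After kr 22,700.00 payment: kr 31,795.3469… − kr 22,700.00 = kr 9,095.3469…
Balance at month 15: kr 9,095.3469… × (1 + 0.0065)^2 = kr 9,213.9706…
Penalty: 15 × 1.75% × kr 41,224.00 = kr 10,821.30
Final settlement = outstanding balance + penalty = kr 9,213.9706… + kr 10,821.30 = kr 20,035.27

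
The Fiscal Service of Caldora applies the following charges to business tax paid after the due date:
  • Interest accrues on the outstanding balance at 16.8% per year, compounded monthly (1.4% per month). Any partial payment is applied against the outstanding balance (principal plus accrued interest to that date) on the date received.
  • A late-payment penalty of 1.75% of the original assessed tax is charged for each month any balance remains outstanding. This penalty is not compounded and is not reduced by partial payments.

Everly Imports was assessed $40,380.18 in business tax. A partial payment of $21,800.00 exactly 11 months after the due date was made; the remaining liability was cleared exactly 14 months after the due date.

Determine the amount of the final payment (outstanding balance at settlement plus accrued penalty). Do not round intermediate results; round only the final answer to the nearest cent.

Balance at month 11: $40,380.1800 × (1 + 0.014)^11 = $47,052.8307…
After $21,800.00 payment: $47,052.8307… − $21,800.00 = $25,252.8307…
Balance at month 14: $25,252.8307… × (1 + 0.014)^3 = $26,328.3675…
Penalty: 14 × 1.75% × $40,380.18 = $9,893.14…
Final settlement = outstanding balance + penalty = $26,328.3675… + $9,893.14… = $36,221.51

$36,221.51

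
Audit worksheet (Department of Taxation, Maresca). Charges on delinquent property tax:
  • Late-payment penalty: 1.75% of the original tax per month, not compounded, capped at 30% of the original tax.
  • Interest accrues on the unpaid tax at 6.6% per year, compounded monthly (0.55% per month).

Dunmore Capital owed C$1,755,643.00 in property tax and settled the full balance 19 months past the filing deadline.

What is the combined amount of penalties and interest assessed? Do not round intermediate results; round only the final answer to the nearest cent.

C$719,528.47

Penalty (uncapped): 19 × 1.75% × C$1,755,643.00 = C$583,751.30…; cap = 30% × C$1,755,643.00 = C$526,692.90 → penalty = C$526,692.90
Interest: C$1,755,643.00 × ((1 + 0.0055)^19 − 1) = C$1,755,643.00 × 0.1098376… = C$192,835.5669…
Penalties + interest = C$526,692.9000 + C$192,835.5669… = C$719,528.47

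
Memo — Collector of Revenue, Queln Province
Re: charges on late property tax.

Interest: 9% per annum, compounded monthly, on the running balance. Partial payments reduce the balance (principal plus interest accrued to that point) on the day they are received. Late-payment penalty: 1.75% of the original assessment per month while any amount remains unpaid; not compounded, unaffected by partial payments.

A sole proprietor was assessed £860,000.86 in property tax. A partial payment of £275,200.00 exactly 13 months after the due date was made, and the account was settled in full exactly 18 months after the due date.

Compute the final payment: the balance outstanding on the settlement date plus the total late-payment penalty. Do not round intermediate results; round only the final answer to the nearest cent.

Monthly rate = 9% ÷ 12 = 0.75%
Balance at month 13: £860,000.8600 × (1 + 0.0075)^13 = £947,729.9342…
After £275,200.00 payment: £947,729.9342… − £275,200.00 = £672,529.9342…
Balance at month 18: £672,529.9342… × (1 + 0.0075)^5 = £698,130.9527…
Penalty: 18 × 1.75% × £860,000.86 = £270,900.27…
Final settlement = outstanding balance + penalty = £698,130.9527… + £270,900.27… = £969,031.22

£969,031.22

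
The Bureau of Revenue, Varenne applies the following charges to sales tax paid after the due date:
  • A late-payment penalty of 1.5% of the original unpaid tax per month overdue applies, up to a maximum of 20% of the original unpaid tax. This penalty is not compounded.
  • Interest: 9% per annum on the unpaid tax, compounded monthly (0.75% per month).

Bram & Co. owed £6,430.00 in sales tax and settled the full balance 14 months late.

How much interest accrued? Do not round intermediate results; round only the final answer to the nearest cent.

Interest: £6,430.00 × ((1 + 0.0075)^14 − 1) = £6,430.00 × 0.1102755… = £709.0716…

£709.07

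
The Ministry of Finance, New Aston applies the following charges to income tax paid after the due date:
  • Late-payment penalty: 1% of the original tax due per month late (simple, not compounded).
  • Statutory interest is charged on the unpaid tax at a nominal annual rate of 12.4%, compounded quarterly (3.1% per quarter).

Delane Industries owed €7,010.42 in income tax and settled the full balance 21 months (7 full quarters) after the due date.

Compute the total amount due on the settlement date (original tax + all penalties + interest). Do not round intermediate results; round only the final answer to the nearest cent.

Late-payment penalty: 21 × 1% × €7,010.42 = €1,472.19…
Interest: €7,010.42 × ((1 + 0.031)^7 − 1) = €7,010.42 × 0.2382566… = €1,670.2789…
Total = €7,010.42 + €1,472.1882 + €1,670.2789… = €10,152.89

€10,152.89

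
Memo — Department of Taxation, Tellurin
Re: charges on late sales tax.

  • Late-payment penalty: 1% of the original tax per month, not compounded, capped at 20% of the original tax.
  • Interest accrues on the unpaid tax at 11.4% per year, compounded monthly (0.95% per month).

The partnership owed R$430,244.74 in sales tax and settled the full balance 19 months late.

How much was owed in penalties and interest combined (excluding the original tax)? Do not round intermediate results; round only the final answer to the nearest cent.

R$166,416.96

Penalty: 19 × 1% × R$430,244.74 = R$81,746.50… (below the 20% cap of R$86,048.95…)
Interest: R$430,244.74 × ((1 + 0.0095)^19 − 1) = R$430,244.74 × 0.1967960… = R$84,670.4596…
Penalties + interest = R$81,746.5006 + R$84,670.4596… = R$166,416.96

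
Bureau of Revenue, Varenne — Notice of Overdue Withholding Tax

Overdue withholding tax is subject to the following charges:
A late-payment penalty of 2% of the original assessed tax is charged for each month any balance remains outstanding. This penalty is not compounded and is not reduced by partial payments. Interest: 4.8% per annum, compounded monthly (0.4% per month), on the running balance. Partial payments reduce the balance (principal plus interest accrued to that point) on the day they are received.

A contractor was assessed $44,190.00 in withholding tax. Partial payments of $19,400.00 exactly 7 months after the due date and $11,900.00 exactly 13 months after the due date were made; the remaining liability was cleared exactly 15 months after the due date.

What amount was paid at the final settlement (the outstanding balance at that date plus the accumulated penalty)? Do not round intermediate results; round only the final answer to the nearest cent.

Balance at month 7: $44,190.0000 × (1 + 0.004)^7 = $45,442.2672…
After $19,400.00 payment: $45,442.2672… − $19,400.00 = $26,042.2672…
Balance at month 13: $26,042.2672… × (1 + 0.004)^6 = $26,673.5652…
After $11,900.00 payment: $26,673.5652… − $11,900.00 = $14,773.5652…
Balance at month 15: $14,773.5652… × (1 + 0.004)^2 = $14,891.9901…
Penalty: 15 × 2% × $44,190.00 = $13,257.00
Final settlement = outstanding balance + penalty = $14,891.9901… + $13,257.00 = $28,148.99

$28,148.99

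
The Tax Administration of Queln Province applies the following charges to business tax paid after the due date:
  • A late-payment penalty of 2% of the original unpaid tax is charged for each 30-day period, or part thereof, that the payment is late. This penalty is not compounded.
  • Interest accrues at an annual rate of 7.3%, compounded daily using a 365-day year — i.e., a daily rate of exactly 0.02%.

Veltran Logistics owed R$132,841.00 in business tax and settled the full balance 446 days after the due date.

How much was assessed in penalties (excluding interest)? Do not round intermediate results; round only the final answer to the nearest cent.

Penalty periods: ⌈446/30⌉ = 15; penalty = 15 × 2% × R$132,841.00 = R$39,852.30

R$39,852.30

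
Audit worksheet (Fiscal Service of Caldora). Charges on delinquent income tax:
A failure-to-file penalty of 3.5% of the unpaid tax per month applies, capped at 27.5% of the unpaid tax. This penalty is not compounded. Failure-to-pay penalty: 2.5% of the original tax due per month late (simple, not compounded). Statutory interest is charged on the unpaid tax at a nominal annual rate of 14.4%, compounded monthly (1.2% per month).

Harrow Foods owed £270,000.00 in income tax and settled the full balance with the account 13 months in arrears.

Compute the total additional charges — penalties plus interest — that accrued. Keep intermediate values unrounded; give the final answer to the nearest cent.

£207,290.17

Failure-to-file: 13 × 3.5% × £270,000.00 = £122,850.00, capped at 27.5% × £270,000.00 = £74,250.00
Failure-to-pay penalty = 2.5% × £270,000.00 × 13 mo = £87,750.00
Interest: £270,000.00 × ((1 + 0.012)^13 − 1) = £270,000.00 × 0.1677414… = £45,290.1671…
Penalties + interest = £162,000.0000 + £45,290.1671… = £207,290.17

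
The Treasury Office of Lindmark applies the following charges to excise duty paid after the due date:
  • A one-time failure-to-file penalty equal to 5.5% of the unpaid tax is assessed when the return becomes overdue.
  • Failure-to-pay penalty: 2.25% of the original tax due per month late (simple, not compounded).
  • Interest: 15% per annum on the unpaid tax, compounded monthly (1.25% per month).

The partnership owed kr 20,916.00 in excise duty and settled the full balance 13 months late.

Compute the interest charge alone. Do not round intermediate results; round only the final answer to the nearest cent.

Interest: kr 20,916.00 × ((1 + 0.0125)^13 − 1) = kr 20,916.00 × 0.1752639… = kr 3,665.8208…

kr 3,665.82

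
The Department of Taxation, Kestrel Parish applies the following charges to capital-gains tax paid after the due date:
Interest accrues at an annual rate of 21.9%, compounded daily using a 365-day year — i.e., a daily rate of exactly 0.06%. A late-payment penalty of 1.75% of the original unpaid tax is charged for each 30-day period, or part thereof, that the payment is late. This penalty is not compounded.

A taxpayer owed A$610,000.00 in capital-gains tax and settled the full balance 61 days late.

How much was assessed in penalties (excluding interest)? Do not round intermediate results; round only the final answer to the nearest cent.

A$32,025.00

Penalty periods: ⌈61/30⌉ = 3; penalty = 3 × 1.75% × A$610,000.00 = A$32,025.00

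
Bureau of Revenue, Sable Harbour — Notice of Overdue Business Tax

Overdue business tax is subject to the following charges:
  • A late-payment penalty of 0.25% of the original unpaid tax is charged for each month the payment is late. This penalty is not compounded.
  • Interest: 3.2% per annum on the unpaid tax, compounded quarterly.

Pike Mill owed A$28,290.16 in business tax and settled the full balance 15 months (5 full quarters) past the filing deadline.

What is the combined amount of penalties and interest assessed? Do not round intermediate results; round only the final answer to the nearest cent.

Late-payment penalty: 15 × 0.25% × A$28,290.16 = A$1,060.88…
Interest (3.2%/yr ÷ 4 = 0.8%/quarter): A$28,290.16 × ((1 + 0.008)^5 − 1) = A$1,149.8575…
Penalties + interest = A$1,060.8810 + A$1,149.8575… = A$2,210.74

A$2,210.74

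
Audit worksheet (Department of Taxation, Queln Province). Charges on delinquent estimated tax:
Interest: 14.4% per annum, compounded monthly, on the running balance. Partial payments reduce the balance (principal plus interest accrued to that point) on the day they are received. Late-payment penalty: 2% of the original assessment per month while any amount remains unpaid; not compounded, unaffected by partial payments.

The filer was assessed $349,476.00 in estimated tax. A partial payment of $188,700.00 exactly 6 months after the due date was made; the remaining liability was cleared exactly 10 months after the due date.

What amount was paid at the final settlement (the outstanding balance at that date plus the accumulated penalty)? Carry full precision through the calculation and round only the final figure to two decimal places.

$265,724.99

Monthly rate = 14.4% ÷ 12 = 1.2%
Balance at month 6: $349,476.0000 × (1 + 0.012)^6 = $375,405.3273…
After $188,700.00 payment: $375,405.3273… − $188,700.00 = $186,705.3273…
Balance at month 10: $186,705.3273… × (1 + 0.012)^4 = $195,829.7908…
Penalty: 10 × 2% × $349,476.00 = $69,895.20
Final settlement = outstanding balance + penalty = $195,829.7908… + $69,895.20 = $265,724.99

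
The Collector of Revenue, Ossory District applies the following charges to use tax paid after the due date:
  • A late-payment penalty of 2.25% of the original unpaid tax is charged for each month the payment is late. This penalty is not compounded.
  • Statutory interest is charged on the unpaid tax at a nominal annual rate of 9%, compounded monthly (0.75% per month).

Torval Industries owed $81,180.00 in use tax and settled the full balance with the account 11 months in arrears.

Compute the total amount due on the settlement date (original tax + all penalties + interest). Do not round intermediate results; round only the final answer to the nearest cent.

$108,226.29

Late-payment penalty: 11 × 2.25% × $81,180.00 = $20,092.05
Interest: $81,180.00 × ((1 + 0.0075)^11 − 1) = $81,180.00 × 0.0856644… = $6,954.2372…
Total = $81,180.00 + $20,092.0500 + $6,954.2372… = $108,226.29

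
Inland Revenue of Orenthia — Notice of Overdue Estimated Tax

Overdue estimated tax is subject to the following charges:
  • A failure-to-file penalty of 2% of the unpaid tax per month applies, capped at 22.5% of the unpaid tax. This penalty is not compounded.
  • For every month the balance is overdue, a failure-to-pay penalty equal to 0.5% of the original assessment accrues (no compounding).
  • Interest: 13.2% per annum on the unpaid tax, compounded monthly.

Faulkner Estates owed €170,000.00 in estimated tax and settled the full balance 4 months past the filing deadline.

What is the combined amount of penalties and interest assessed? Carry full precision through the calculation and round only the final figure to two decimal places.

Failure-to-file: 4 × 2% × €170,000.00 = €13,600.00 (under the 22.5% cap)
Failure-to-pay penalty = 0.5% × €170,000.00 × 4 mo = €3,400.00
Interest (13.2%/yr ÷ 12 = 1.1%/month): €170,000.00 × ((1 + 0.011)^4 − 1) = €7,604.3276…
Penalties + interest = €17,000.0000 + €7,604.3276… = €24,604.33

€24,604.33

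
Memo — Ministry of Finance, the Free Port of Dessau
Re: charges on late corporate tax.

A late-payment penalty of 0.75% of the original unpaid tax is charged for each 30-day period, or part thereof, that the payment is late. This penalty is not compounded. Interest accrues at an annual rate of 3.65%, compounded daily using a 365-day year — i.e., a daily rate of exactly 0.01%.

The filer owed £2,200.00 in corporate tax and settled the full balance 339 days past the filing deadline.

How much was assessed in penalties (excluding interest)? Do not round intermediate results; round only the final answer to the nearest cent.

Penalty periods: ⌈339/30⌉ = 12; penalty = 12 × 0.75% × £2,200.00 = £198.00

£198.00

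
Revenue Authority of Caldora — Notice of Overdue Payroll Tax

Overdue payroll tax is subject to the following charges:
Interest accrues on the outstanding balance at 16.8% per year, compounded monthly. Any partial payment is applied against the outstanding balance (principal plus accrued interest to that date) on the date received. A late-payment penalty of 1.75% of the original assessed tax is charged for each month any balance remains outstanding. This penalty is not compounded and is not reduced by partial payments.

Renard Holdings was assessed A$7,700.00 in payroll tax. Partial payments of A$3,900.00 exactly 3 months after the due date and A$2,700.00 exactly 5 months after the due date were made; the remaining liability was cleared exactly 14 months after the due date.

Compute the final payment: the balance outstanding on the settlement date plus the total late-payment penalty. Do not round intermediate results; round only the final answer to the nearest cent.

A$3,636.69

Monthly rate = 16.8% ÷ 12 = 1.4%
Balance at month 3: A$7,700.0000 × (1 + 0.014)^3 = A$8,027.9487…
After A$3,900.00 payment: A$8,027.9487… − A$3,900.00 = A$4,127.9487…
Balance at month 5: A$4,127.9487… × (1 + 0.014)^2 = A$4,244.3404…
After A$2,700.00 payment: A$4,244.3404… − A$2,700.00 = A$1,544.3404…
Balance at month 14: A$1,544.3404… × (1 + 0.014)^9 = A$1,750.1877…
Penalty: 14 × 1.75% × A$7,700.00 = A$1,886.50
Final settlement = outstanding balance + penalty = A$1,750.1877… + A$1,886.50 = A$3,636.69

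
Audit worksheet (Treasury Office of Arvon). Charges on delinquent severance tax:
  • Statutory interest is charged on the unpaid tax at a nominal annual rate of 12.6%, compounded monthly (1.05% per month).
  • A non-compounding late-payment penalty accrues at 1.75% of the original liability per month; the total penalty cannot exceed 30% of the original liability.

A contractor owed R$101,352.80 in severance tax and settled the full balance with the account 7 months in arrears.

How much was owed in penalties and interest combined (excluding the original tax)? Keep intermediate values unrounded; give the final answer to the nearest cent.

Penalty: 7 × 1.75% × R$101,352.80 = R$12,415.72… (below the 30% cap of R$30,405.84)
Interest: R$101,352.80 × ((1 + 0.0105)^7 − 1) = R$101,352.80 × 0.0758562… = R$7,688.2378…
Penalties + interest = R$12,415.7180 + R$7,688.2378… = R$20,103.96

R$20,103.96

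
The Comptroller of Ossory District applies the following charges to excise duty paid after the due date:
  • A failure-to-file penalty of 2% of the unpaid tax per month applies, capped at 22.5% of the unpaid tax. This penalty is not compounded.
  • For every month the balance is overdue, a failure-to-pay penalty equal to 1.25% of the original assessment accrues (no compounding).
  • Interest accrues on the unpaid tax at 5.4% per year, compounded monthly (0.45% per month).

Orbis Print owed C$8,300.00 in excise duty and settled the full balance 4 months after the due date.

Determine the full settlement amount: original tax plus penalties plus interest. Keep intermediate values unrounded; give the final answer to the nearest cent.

Failure-to-file: 4 × 2% × C$8,300.00 = C$664.00 (under the 22.5% cap)
Failure-to-pay penalty: 4 × 1.25% × C$8,300.00 = C$415.00
Interest: C$8,300.00 × ((1 + 0.0045)^4 − 1) = C$8,300.00 × 0.0181219… = C$150.4115…
Total = C$8,300.00 + C$1,079.0000 + C$150.4115… = C$9,529.41

C$9,529.41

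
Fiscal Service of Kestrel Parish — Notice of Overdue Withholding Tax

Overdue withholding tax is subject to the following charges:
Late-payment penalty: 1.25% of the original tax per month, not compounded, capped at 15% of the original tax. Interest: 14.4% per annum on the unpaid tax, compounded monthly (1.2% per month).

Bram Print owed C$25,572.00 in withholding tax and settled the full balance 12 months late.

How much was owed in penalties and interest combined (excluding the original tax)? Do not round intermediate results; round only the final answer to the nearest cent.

C$7,771.19

Penalty (uncapped): 12 × 1.25% × C$25,572.00 = C$3,835.80; cap = 15% × C$25,572.00 = C$3,835.80 → penalty = C$3,835.80
Interest: C$25,572.00 × ((1 + 0.012)^12 − 1) = C$25,572.00 × 0.1538946… = C$3,935.3933…
Penalties + interest = C$3,835.8000 + C$3,935.3933… = C$7,771.19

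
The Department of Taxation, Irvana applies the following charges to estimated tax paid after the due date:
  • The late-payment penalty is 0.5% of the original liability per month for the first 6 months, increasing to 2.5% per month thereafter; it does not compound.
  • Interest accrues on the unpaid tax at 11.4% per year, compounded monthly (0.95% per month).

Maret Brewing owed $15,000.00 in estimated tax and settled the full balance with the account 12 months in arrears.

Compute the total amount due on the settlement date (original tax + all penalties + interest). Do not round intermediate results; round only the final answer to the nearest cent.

$19,502.24

Penalty, months 1–6: 6 × 0.5% × $15,000.00 = $450.00
Penalty, months 7–12: 6 × 2.5% × $15,000.00 = $2,250.00
Interest: $15,000.00 × ((1 + 0.0095)^12 − 1) = $15,000.00 × 0.1201492… = $1,802.2382…
Total = $15,000.00 + $2,700.0000 + $1,802.2382… = $19,502.24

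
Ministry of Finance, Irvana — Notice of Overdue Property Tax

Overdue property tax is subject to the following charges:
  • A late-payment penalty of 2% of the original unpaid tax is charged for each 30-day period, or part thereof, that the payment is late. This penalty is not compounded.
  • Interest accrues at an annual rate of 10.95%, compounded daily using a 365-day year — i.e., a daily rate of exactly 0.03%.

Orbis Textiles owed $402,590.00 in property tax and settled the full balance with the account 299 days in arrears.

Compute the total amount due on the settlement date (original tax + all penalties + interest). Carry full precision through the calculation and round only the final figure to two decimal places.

$520,883.57

Penalty periods: ⌈299/30⌉ = 10; penalty = 10 × 2% × $402,590.00 = $80,518.00
Interest: $402,590.00 × ((1 + 0.0003)^299 − 1) = $402,590.00 × 0.09383137… = $37,775.5696…
Total = $402,590.00 + $80,518.0000 + $37,775.5696… = $520,883.57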